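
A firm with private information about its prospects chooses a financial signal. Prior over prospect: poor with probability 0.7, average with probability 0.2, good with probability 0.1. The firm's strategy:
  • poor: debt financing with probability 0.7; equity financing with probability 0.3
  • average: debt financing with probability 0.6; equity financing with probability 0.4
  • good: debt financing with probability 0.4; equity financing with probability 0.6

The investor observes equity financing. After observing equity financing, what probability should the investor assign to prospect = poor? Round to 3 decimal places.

0.600

Apply Bayes' rule using the sender's strategy as the likelihood.
P(equity financing) = 0.7·0.3 + 0.2·0.4 + 0.1·0.6 = 0.35
P(poor | equity financing) = (0.7·0.3) / 0.35 = 0.21 / 0.35 = 0.6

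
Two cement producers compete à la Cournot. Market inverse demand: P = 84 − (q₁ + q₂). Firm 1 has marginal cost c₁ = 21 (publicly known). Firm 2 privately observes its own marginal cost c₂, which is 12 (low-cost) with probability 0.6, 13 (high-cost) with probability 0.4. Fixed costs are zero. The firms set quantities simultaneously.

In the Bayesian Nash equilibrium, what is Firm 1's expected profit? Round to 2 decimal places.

Firm 2 with cost c maximizes (84 − (q₁+q₂) − c)·q₂, giving q₂(c) = (84 − c − q₁)/2.
E[c₂] = 0.6·12 + 0.4·13 = 12.4
Firm 1's FOC against E[q₂] yields q₁ = (84 − 2·21 + E[c₂])/3 = (84 − 42 + 12.4)/3 = 18.1333.
E[P] = 84 − (q₁ + E[q₂]) = 39.1333; Firm 1's expected profit = (E[P] − 21)·q₁ = (39.1333 − 21)·18.1333 = 328.818.

328.82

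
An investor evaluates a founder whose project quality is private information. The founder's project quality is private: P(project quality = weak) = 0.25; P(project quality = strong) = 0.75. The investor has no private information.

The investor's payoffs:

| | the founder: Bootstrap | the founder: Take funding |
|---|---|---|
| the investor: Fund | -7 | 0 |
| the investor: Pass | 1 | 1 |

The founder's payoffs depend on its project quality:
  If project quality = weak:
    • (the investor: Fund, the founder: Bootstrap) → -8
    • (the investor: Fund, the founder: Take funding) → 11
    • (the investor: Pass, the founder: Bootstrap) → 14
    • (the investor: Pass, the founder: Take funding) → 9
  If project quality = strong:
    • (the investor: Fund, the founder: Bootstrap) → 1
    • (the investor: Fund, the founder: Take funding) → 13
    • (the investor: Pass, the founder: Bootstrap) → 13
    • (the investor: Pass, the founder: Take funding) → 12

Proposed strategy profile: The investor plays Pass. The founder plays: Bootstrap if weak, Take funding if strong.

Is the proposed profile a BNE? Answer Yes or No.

The investor plays Pass: E[Pass] = 0.25·(1) + 0.75·(1) = 1; E[Fund] = -1.75. Best-responding. ✓
The founder (project quality weak), facing Pass: Bootstrap gives 14, Take funding gives 9. Proposed Bootstrap is best. ✓
The founder (project quality strong), facing Pass: Bootstrap gives 13, Take funding gives 12. Proposed Take funding is not best — profitable deviation exists. ✗

No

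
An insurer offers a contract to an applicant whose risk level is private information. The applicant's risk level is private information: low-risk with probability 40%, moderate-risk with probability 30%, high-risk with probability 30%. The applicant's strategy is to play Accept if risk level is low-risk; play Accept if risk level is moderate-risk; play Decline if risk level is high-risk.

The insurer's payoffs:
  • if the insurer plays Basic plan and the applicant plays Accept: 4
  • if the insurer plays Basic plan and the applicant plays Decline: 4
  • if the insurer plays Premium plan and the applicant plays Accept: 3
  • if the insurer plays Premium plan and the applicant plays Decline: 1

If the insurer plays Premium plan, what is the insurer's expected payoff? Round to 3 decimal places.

E[Premium plan] = 0.4·3 + 0.3·3 + 0.3·1 = 1.2 + 0.9 + 0.3 = 2.4

2.400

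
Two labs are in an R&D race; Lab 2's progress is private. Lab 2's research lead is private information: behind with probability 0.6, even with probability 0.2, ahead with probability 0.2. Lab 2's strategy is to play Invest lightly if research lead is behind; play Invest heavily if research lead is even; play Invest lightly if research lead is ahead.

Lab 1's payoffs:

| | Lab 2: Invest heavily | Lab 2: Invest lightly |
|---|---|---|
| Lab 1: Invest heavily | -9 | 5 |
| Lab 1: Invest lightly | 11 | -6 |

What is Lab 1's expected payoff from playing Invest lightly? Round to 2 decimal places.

-2.60

E[Invest lightly] = 0.6·(-6) + 0.2·11 + 0.2·(-6) = (-3.6) + 2.2 + (-1.2) = -2.6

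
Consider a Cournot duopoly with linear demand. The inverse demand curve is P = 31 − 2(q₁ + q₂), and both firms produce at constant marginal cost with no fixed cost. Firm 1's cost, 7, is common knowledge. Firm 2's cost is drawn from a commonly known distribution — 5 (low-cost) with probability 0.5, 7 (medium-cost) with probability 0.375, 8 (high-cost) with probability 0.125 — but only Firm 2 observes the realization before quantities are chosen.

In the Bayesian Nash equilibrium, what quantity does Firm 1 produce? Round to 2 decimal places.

3.85

Each type of Firm 2 best-responds to q₁; Firm 1 best-responds to the expected q₂ over Firm 2's types.
Firm 2 with cost c maximizes (31 − 2(q₁+q₂) − c)·q₂, giving q₂(c) = (31 − c − 2q₁)/4.
E[c₂] = 0.5·5 + 0.375·7 + 0.125·8 = 6.125
Firm 1's FOC against E[q₂] yields q₁ = (31 − 2·7 + E[c₂])/6 = (31 − 14 + 6.125)/6 = 3.85417.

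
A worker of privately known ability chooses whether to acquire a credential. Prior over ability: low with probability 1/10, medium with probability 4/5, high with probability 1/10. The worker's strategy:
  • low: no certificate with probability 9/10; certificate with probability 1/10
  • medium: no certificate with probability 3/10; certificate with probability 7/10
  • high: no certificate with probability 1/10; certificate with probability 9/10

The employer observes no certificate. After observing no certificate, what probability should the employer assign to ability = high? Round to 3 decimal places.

0.029

P(no certificate) = (1/10)·(9/10) + (4/5)·(3/10) + (1/10)·(1/10) = 17/50
P(high | no certificate) = ((1/10)·(1/10)) / (17/50) = (1/100) / (17/50) = 1/34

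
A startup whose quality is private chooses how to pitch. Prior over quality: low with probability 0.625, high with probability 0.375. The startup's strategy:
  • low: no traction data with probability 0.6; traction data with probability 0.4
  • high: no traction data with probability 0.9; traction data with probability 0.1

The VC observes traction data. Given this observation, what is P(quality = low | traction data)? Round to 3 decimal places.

P(traction data) = 0.625·0.4 + 0.375·0.1 = 0.2875
P(low | traction data) = (0.625·0.4) / 0.2875 = 0.25 / 0.2875 = 0.869565

0.870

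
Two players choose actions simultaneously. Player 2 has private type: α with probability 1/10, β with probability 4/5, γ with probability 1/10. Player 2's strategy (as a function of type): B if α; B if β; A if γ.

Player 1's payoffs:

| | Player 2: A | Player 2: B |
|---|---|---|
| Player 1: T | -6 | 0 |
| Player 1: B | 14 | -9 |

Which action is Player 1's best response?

E[T] = 1/10·(0) + 4/5·(0) + 1/10·(-6) = -3/5
E[B] = 1/10·(-9) + 4/5·(-9) + 1/10·(14) = -67/10
Best response: T (-3/5 is the largest).

T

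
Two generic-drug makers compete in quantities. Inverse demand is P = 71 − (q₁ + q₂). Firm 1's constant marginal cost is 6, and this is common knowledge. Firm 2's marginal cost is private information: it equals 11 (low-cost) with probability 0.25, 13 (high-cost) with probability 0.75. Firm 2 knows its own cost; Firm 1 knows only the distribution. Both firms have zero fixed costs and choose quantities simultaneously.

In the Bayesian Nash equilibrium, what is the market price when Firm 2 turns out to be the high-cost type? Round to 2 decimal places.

30.08

Firm 2 with cost c maximizes (71 − (q₁+q₂) − c)·q₂, giving q₂(c) = (71 − c − q₁)/2.
E[c₂] = 0.25·11 + 0.75·13 = 12.5
Firm 1's FOC against E[q₂] yields q₁ = (71 − 2·6 + E[c₂])/3 = (71 − 12 + 12.5)/3 = 23.8333.
q₂(high-cost) = 17.0833, so P = 71 − (23.8333 + 17.0833) = 30.0833.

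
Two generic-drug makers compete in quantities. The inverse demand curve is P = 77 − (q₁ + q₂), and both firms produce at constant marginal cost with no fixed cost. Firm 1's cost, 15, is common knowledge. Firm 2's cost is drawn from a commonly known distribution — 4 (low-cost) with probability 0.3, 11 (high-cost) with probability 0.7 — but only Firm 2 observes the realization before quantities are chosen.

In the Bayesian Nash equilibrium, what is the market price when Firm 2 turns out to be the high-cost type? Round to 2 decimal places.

Type-c best response for Firm 2: q₂(c) = (77 − c)/2 − q₁/2.
Firm 1 maximizes expected profit; its first-order condition is 77 − 2q₁ − E[q₂] − 15 = 0.
Substituting E[q₂] and solving: E[c₂] = 8.9, so q₁ = (77 − 2·15 + 8.9)/3 = 18.6333.
q₂(high-cost) = 23.6833, so P = 77 − (18.6333 + 23.6833) = 34.6833.

34.68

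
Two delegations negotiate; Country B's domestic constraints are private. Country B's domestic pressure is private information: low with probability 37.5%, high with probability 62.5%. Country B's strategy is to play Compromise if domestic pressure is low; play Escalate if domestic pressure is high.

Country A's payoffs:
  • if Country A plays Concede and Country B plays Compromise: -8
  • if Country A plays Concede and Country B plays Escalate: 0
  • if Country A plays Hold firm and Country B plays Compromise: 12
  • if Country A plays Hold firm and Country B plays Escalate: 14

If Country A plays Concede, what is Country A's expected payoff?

E[Concede] = 0.375·(-8) + 0.625·0 = (-3) + 0 = -3

-3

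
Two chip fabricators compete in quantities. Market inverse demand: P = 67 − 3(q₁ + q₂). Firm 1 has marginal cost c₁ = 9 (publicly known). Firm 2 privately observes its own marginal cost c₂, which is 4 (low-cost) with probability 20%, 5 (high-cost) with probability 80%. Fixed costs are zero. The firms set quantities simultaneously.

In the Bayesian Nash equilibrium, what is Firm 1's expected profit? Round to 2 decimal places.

Type-c best response for Firm 2: q₂(c) = (67 − c)/6 − q₁/2.
Firm 1 maximizes expected profit; its first-order condition is 67 − 6q₁ − 3E[q₂] − 9 = 0.
Substituting E[q₂] and solving: E[c₂] = 4.8, so q₁ = (67 − 2·9 + 4.8)/9 = 5.97778.
E[P] = 67 − 3·(q₁ + E[q₂]) = 26.9333; Firm 1's expected profit = (E[P] − 9)·q₁ = (26.9333 − 9)·5.97778 = 107.201.

107.20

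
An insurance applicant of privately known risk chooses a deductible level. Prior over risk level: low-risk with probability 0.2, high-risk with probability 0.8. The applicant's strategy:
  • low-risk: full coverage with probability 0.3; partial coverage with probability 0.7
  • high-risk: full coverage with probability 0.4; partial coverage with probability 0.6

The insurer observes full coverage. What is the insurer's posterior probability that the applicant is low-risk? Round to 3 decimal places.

P(full coverage) = 0.2·0.3 + 0.8·0.4 = 0.38
P(low-risk | full coverage) = (0.2·0.3) / 0.38 = 0.06 / 0.38 = 0.157895

0.158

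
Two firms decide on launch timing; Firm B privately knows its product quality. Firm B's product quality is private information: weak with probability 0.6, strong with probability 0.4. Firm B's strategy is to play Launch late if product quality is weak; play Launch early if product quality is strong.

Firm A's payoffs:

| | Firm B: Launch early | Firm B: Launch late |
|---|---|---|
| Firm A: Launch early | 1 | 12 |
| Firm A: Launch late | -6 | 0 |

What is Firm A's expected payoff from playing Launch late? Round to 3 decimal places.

-2.400

E[Launch late] = 0.6·0 + 0.4·(-6) = 0 + (-2.4) = -2.4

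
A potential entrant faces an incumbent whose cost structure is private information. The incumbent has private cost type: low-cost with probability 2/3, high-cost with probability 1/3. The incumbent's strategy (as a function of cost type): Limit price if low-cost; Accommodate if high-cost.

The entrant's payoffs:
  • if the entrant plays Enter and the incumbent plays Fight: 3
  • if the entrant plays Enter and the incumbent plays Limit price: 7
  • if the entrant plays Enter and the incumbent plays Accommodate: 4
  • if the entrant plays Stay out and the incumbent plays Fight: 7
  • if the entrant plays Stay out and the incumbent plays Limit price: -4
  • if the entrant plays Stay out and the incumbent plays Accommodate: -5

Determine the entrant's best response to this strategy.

E[Enter] = 2/3·(7) + 1/3·(4) = 6
E[Stay out] = 2/3·(-4) + 1/3·(-5) = -13/3
Best response: Enter (6 is the largest).

Enter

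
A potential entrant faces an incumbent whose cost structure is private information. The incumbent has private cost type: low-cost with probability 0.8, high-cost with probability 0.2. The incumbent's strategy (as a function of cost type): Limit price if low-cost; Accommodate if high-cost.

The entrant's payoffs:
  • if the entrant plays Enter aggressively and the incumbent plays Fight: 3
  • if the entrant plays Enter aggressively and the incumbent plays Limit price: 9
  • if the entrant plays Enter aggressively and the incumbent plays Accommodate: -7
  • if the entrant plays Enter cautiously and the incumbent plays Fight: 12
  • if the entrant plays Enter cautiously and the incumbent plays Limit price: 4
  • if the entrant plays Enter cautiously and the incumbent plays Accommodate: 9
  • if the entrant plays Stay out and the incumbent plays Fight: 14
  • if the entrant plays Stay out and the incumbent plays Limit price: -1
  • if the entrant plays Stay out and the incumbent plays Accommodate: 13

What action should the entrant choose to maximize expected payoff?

Compute the entrant's expected payoff for each action, taking the expectation over the incumbent's type.
E[Enter aggressively] = 0.8·(9) + 0.2·(-7) = 5.8
E[Enter cautiously] = 0.8·(4) + 0.2·(9) = 5
E[Stay out] = 0.8·(-1) + 0.2·(13) = 1.8
Best response: Enter aggressively (5.8 is the largest).

Enter aggressively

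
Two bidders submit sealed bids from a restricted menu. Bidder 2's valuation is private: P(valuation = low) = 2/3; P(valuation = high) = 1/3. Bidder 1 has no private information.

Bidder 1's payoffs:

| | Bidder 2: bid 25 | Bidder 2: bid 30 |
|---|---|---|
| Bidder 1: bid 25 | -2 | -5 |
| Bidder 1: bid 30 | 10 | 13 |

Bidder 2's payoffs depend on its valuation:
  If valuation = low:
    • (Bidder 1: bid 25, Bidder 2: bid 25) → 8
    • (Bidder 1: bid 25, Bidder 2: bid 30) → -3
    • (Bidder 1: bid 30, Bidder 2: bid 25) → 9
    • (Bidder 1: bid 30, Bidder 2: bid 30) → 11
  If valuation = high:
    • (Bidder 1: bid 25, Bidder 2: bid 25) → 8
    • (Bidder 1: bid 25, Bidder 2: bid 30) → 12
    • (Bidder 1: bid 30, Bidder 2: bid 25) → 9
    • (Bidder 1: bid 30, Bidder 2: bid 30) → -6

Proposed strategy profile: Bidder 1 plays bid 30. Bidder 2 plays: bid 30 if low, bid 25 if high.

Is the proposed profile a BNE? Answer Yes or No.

Bidder 1 plays bid 30: E[bid 30] = 2/3·(13) + 1/3·(10) = 12; E[bid 25] = -4. Best-responding. ✓
Bidder 2 (valuation low), facing bid 30: bid 25 gives 9, bid 30 gives 11. Proposed bid 30 is best. ✓
Bidder 2 (valuation high), facing bid 30: bid 25 gives 9, bid 30 gives -6. Proposed bid 25 is best. ✓

Yes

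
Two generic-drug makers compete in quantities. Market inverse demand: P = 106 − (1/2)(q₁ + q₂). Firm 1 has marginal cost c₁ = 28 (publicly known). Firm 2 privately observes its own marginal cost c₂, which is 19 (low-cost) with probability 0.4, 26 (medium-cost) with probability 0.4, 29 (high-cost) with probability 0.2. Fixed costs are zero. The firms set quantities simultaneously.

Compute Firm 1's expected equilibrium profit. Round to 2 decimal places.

1210.32

Each type of Firm 2 best-responds to q₁; Firm 1 best-responds to the expected q₂ over Firm 2's types.
Firm 2 with cost c maximizes (106 − (1/2)(q₁+q₂) − c)·q₂, giving q₂(c) = (106 − c − (1/2)q₁).
E[c₂] = 0.4·19 + 0.4·26 + 0.2·29 = 23.8
Firm 1's FOC against E[q₂] yields q₁ = (106 − 2·28 + E[c₂])/(3/2) = (106 − 56 + 23.8)/(3/2) = 49.2.
E[P] = 106 − (1/2)·(q₁ + E[q₂]) = 52.6; Firm 1's expected profit = (E[P] − 28)·q₁ = (52.6 − 28)·49.2 = 1210.32.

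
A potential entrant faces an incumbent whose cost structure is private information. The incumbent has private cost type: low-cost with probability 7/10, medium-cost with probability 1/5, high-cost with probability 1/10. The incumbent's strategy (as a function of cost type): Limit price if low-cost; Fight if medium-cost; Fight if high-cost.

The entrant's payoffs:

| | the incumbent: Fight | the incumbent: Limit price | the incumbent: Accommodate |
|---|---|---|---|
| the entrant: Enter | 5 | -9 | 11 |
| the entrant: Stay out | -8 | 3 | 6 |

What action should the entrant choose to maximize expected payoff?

Stay out

Compute the entrant's expected payoff for each action, taking the expectation over the incumbent's type.
E[Enter] = 7/10·(-9) + 1/5·(5) + 1/10·(5) = -24/5
E[Stay out] = 7/10·(3) + 1/5·(-8) + 1/10·(-8) = -3/10
Best response: Stay out (-3/10 is the largest).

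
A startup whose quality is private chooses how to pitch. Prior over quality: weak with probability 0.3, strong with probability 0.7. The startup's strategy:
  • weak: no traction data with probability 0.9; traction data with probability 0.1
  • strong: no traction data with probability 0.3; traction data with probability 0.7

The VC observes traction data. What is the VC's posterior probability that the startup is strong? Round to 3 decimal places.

Apply Bayes' rule using the sender's strategy as the likelihood.
P(traction data) = 0.3·0.1 + 0.7·0.7 = 0.52
P(strong | traction data) = (0.7·0.7) / 0.52 = 0.49 / 0.52 = 0.942308

0.942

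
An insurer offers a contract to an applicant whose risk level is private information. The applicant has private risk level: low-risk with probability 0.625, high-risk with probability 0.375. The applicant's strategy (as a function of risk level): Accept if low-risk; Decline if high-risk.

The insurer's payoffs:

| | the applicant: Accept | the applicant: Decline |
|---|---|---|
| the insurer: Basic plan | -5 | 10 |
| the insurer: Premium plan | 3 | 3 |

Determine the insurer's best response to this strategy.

Compute the insurer's expected payoff for each action, taking the expectation over the applicant's type.
E[Basic plan] = 0.625·(-5) + 0.375·(10) = 0.625
E[Premium plan] = 0.625·(3) + 0.375·(3) = 3
Best response: Premium plan (3 is the largest).

Premium plan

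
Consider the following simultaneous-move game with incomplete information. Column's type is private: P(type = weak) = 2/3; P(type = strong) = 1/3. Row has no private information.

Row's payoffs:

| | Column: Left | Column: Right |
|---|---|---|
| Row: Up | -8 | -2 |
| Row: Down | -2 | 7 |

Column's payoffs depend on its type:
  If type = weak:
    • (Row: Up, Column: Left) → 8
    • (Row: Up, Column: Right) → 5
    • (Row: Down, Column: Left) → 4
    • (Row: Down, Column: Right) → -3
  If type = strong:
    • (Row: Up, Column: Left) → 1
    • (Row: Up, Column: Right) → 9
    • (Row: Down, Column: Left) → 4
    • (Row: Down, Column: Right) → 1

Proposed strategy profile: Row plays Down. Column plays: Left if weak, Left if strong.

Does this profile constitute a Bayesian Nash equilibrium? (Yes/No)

A profile is a BNE iff every type of every player is best-responding given beliefs about the other side.
Row plays Down: E[Down] = 2/3·(-2) + 1/3·(-2) = -2; E[Up] = -8. Best-responding. ✓
Column (type weak), facing Down: Left gives 4, Right gives -3. Proposed Left is best. ✓
Column (type strong), facing Down: Left gives 4, Right gives 1. Proposed Left is best. ✓

Yes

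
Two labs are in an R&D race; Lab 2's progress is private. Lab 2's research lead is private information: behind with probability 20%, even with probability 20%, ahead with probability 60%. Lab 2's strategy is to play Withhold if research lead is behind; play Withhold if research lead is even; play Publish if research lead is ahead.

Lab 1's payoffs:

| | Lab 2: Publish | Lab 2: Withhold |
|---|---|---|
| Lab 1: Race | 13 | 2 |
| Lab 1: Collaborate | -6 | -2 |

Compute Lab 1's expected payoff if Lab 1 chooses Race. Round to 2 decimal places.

E[Race] = 0.2·2 + 0.2·2 + 0.6·13 = 0.4 + 0.4 + 7.8 = 8.6

8.60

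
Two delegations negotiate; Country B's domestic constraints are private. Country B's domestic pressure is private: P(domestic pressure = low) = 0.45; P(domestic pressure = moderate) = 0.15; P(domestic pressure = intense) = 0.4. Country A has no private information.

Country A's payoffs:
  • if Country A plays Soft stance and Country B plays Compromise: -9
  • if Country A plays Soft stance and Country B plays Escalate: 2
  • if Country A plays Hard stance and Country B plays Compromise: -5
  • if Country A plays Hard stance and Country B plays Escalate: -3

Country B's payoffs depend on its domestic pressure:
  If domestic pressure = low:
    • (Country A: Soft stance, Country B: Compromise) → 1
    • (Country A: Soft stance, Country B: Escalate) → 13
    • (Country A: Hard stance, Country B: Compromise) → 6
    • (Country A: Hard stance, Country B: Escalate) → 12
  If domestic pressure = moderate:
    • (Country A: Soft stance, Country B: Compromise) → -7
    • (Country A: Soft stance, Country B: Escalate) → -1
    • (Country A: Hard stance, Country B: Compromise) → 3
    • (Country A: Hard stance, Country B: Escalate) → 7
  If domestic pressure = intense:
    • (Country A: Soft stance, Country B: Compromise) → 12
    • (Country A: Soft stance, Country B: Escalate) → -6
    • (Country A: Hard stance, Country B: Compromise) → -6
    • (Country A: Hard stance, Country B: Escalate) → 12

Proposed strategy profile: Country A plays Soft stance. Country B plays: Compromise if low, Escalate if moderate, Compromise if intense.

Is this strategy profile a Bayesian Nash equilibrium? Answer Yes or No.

No

Country A plays Soft stance: E[Soft stance] = 0.45·(-9) + 0.15·(2) + 0.4·(-9) = -7.35; E[Hard stance] = -4.7. Not best-responding. ✗
Country B (domestic pressure low), facing Soft stance: Compromise gives 1, Escalate gives 13. Proposed Compromise is not best — profitable deviation exists. ✗
Country B (domestic pressure moderate), facing Soft stance: Compromise gives -7, Escalate gives -1. Proposed Escalate is best. ✓
Country B (domestic pressure intense), facing Soft stance: Compromise gives 12, Escalate gives -6. Proposed Compromise is best. ✓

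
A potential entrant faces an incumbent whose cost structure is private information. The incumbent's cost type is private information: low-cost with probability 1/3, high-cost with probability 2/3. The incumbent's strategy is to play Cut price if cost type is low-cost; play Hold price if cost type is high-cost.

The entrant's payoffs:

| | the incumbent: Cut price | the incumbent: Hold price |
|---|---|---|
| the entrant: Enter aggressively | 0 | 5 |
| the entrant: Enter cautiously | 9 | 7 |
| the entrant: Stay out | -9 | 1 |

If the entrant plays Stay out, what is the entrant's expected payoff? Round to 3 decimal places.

-2.333

E[Stay out] = 1/3·(-9) + 2/3·1 = (-3) + 2/3 = -7/3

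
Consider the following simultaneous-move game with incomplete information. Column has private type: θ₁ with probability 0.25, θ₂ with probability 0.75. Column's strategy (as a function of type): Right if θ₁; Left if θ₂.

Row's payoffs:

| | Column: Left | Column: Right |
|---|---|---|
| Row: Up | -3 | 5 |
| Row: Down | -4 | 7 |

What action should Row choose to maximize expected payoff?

Up

E[Up] = 0.25·(5) + 0.75·(-3) = -1
E[Down] = 0.25·(7) + 0.75·(-4) = -1.25
Best response: Up (-1 is the largest).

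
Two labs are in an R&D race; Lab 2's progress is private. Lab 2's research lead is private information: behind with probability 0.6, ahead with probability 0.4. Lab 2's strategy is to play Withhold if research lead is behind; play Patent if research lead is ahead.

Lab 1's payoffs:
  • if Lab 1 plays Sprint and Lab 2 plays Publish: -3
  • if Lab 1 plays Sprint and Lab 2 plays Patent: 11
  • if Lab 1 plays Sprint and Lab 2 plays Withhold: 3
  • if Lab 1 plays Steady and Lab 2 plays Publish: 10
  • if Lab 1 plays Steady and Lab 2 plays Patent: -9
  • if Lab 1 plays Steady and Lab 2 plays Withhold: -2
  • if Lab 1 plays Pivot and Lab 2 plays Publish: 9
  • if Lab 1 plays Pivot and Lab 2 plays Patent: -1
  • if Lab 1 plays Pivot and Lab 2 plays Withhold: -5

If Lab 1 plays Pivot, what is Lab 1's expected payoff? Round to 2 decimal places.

Take the expectation over Lab 2's research lead, weighting each type's action by its prior probability.
E[Pivot] = 0.6·(-5) + 0.4·(-1) = (-3) + (-0.4) = -3.4

-3.40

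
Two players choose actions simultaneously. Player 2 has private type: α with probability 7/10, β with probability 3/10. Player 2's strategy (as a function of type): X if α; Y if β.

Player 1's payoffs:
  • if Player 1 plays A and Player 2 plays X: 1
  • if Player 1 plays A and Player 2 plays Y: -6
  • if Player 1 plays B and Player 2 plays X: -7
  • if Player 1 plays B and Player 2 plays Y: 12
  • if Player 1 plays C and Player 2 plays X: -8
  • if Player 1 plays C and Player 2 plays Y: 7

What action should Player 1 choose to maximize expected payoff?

A

Compute Player 1's expected payoff for each action, taking the expectation over Player 2's type.
E[A] = 7/10·(1) + 3/10·(-6) = -11/10
E[B] = 7/10·(-7) + 3/10·(12) = -13/10
E[C] = 7/10·(-8) + 3/10·(7) = -7/2
Best response: A (-11/10 is the largest).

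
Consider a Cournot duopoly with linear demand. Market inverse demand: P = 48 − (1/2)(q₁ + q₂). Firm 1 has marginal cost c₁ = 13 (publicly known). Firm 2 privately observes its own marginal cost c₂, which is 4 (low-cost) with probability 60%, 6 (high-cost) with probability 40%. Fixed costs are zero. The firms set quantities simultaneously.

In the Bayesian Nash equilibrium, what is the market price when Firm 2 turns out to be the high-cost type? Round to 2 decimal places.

Type-c best response for Firm 2: q₂(c) = (48 − c) − q₁/2.
Firm 1 maximizes expected profit; its first-order condition is 48 − q₁ − (1/2)E[q₂] − 13 = 0.
Substituting E[q₂] and solving: E[c₂] = 4.8, so q₁ = (48 − 2·13 + 4.8)/(3/2) = 17.8667.
q₂(high-cost) = 33.0667, so P = 48 − (1/2)·(17.8667 + 33.0667) = 22.5333.

22.53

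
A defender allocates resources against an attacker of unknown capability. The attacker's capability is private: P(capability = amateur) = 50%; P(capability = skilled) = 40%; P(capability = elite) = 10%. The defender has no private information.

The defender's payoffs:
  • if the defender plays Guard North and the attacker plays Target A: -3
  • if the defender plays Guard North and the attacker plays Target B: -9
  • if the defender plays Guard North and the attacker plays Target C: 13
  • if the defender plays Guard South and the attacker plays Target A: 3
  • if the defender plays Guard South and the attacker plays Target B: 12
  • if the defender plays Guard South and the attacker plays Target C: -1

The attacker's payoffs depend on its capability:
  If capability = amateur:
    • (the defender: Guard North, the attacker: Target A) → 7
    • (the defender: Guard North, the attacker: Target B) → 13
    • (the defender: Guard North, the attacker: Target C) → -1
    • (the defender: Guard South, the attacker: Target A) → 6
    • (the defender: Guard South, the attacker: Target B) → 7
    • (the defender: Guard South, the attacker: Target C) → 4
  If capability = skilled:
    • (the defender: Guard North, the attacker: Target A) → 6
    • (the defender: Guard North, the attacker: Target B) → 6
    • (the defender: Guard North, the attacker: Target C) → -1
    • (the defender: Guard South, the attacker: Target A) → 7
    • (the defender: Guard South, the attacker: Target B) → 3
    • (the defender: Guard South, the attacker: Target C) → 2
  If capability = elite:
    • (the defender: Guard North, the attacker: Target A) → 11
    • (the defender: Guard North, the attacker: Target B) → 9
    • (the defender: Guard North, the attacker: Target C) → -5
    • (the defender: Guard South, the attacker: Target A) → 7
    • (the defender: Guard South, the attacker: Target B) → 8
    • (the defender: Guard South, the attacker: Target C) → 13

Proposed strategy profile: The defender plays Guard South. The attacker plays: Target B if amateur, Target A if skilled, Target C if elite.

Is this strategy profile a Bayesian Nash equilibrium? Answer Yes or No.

The defender plays Guard South: E[Guard South] = 0.5·(12) + 0.4·(3) + 0.1·(-1) = 7.1; E[Guard North] = -4.4. Best-responding. ✓
The attacker (capability amateur), facing Guard South: Target A gives 6, Target B gives 7, Target C gives 4. Proposed Target B is best. ✓
The attacker (capability skilled), facing Guard South: Target A gives 7, Target B gives 3, Target C gives 2. Proposed Target A is best. ✓
The attacker (capability elite), facing Guard South: Target A gives 7, Target B gives 8, Target C gives 13. Proposed Target C is best. ✓

Yes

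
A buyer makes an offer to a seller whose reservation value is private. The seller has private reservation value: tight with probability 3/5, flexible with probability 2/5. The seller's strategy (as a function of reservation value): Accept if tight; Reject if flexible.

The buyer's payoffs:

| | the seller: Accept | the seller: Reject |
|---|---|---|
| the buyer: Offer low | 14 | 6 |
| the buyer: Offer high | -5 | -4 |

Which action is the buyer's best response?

Compute the buyer's expected payoff for each action, taking the expectation over the seller's type.
E[Offer low] = 3/5·(14) + 2/5·(6) = 54/5
E[Offer high] = 3/5·(-5) + 2/5·(-4) = -23/5
Best response: Offer low (54/5 is the largest).

Offer low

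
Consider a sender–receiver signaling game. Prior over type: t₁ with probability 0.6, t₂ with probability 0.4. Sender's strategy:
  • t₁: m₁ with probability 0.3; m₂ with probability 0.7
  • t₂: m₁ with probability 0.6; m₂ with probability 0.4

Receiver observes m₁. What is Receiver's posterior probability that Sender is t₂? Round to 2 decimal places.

P(m₁) = 0.6·0.3 + 0.4·0.6 = 0.42
P(t₂ | m₁) = (0.4·0.6) / 0.42 = 0.24 / 0.42 = 0.571429

0.57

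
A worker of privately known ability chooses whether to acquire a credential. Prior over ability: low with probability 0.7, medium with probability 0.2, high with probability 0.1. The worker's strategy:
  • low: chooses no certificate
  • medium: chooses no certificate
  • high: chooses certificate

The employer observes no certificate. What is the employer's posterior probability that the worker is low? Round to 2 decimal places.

P(no certificate) = 0.7·1 + 0.2·1 + 0.1·0 = 0.9
P(low | no certificate) = (0.7·1) / 0.9 = 0.7 / 0.9 = 0.777778

0.78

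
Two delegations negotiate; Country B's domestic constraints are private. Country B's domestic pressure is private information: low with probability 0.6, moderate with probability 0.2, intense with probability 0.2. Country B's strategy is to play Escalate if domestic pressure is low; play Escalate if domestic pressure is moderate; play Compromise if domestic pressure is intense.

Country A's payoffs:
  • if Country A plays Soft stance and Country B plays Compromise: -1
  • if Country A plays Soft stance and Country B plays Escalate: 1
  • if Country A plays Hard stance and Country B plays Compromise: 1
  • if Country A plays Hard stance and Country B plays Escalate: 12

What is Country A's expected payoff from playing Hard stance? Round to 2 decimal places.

9.80

E[Hard stance] = 0.6·12 + 0.2·12 + 0.2·1 = 7.2 + 2.4 + 0.2 = 9.8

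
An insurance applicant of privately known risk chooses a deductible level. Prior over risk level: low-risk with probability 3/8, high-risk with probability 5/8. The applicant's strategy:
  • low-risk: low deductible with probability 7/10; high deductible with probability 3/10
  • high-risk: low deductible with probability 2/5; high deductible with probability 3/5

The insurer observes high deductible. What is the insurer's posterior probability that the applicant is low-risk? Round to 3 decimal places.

0.231

Apply Bayes' rule using the sender's strategy as the likelihood.
P(high deductible) = (3/8)·(3/10) + (5/8)·(3/5) = 39/80
P(low-risk | high deductible) = ((3/8)·(3/10)) / (39/80) = (9/80) / (39/80) = 3/13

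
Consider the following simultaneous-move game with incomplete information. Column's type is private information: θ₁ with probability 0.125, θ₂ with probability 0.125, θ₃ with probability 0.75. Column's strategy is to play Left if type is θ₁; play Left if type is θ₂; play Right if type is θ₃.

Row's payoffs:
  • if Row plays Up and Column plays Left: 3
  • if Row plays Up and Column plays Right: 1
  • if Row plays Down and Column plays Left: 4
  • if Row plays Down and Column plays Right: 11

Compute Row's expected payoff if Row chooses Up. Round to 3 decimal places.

Take the expectation over Column's type, weighting each type's action by its prior probability.
E[Up] = 0.125·3 + 0.125·3 + 0.75·1 = 0.375 + 0.375 + 0.75 = 1.5

1.500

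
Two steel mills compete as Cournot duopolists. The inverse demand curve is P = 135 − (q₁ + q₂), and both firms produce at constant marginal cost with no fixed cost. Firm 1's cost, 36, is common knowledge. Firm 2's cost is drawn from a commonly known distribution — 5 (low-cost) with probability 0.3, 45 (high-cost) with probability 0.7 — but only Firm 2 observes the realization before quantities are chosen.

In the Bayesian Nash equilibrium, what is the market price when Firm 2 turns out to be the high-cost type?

74

Type-c best response for Firm 2: q₂(c) = (135 − c)/2 − q₁/2.
Firm 1 maximizes expected profit; its first-order condition is 135 − 2q₁ − E[q₂] − 36 = 0.
Substituting E[q₂] and solving: E[c₂] = 33, so q₁ = (135 − 2·36 + 33)/3 = 32.
q₂(high-cost) = 29, so P = 135 − (32 + 29) = 74.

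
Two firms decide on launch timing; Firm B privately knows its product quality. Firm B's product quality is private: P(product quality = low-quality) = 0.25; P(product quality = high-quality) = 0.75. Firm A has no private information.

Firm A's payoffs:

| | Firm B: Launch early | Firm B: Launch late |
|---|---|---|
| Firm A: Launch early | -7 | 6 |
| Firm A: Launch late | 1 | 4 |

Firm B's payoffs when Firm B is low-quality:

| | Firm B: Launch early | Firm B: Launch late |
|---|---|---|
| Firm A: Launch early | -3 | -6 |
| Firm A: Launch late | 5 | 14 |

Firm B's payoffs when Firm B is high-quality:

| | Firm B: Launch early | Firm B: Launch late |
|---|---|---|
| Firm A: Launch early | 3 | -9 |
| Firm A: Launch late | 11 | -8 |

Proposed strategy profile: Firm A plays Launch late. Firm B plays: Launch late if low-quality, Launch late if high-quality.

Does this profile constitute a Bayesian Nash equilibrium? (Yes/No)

A profile is a BNE iff every type of every player is best-responding given beliefs about the other side.
Firm A plays Launch late: E[Launch late] = 0.25·(4) + 0.75·(4) = 4; E[Launch early] = 6. Not best-responding. ✗
Firm B (product quality low-quality), facing Launch late: Launch early gives 5, Launch late gives 14. Proposed Launch late is best. ✓
Firm B (product quality high-quality), facing Launch late: Launch early gives 11, Launch late gives -8. Proposed Launch late is not best — profitable deviation exists. ✗

No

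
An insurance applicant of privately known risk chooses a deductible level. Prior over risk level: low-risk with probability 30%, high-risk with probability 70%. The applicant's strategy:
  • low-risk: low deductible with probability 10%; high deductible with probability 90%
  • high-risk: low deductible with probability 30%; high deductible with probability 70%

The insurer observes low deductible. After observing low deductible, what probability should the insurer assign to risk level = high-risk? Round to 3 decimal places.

0.875

P(low deductible) = 0.3·0.1 + 0.7·0.3 = 0.24
P(high-risk | low deductible) = (0.7·0.3) / 0.24 = 0.21 / 0.24 = 0.875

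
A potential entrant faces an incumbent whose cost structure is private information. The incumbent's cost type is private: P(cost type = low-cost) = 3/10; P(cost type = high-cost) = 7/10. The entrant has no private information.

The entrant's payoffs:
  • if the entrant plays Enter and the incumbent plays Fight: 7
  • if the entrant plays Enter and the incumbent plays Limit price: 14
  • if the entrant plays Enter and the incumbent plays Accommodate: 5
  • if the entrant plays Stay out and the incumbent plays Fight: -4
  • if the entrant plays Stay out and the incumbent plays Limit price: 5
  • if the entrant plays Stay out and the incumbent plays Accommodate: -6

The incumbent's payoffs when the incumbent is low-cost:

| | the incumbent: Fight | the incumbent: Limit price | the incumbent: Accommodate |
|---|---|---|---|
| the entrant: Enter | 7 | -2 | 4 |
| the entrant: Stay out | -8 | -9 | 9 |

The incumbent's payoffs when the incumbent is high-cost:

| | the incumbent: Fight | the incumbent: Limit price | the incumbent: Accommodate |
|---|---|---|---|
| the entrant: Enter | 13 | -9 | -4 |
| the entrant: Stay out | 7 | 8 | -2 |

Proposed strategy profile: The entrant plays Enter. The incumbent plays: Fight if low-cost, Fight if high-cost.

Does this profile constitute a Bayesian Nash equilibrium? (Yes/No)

The entrant plays Enter: E[Enter] = 3/10·(7) + 7/10·(7) = 7; E[Stay out] = -4. Best-responding. ✓
The incumbent (cost type low-cost), facing Enter: Fight gives 7, Limit price gives -2, Accommodate gives 4. Proposed Fight is best. ✓
The incumbent (cost type high-cost), facing Enter: Fight gives 13, Limit price gives -9, Accommodate gives -4. Proposed Fight is best. ✓

Yes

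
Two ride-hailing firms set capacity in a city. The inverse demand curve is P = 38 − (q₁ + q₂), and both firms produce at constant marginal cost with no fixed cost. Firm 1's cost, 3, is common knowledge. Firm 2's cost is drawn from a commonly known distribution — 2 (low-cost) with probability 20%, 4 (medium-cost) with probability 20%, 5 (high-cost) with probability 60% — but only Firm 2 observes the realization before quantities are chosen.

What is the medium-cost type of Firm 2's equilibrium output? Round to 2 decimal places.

Each type of Firm 2 best-responds to q₁; Firm 1 best-responds to the expected q₂ over Firm 2's types.
Firm 2 with cost c maximizes (38 − (q₁+q₂) − c)·q₂, giving q₂(c) = (38 − c − q₁)/2.
E[c₂] = 0.2·2 + 0.2·4 + 0.6·5 = 4.2
Firm 1's FOC against E[q₂] yields q₁ = (38 − 2·3 + E[c₂])/3 = (38 − 6 + 4.2)/3 = 12.0667.
q₂(medium-cost) = (38 − 4 − 12.0667)/2 = 10.9667.

10.97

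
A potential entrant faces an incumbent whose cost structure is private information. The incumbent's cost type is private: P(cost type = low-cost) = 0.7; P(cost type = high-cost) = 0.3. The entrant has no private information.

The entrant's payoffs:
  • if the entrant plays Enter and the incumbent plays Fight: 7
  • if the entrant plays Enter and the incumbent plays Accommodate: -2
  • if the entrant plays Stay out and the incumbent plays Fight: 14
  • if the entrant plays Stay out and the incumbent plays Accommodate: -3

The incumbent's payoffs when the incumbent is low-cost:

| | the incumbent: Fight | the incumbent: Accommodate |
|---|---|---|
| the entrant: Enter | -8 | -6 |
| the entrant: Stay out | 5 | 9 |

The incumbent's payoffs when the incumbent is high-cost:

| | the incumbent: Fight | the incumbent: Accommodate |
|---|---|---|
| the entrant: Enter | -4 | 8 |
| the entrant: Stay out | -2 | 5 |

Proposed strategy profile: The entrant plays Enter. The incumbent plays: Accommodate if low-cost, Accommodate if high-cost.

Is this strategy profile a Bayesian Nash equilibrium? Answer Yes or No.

The entrant plays Enter: E[Enter] = 0.7·(-2) + 0.3·(-2) = -2; E[Stay out] = -3. Best-responding. ✓
The incumbent (cost type low-cost), facing Enter: Fight gives -8, Accommodate gives -6. Proposed Accommodate is best. ✓
The incumbent (cost type high-cost), facing Enter: Fight gives -4, Accommodate gives 8. Proposed Accommodate is best. ✓

Yes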